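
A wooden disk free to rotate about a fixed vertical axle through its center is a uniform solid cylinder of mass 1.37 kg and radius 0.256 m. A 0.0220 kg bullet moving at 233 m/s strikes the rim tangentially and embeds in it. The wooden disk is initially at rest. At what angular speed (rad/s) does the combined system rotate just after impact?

|ω_f| ≈ 28.3 rad/s

About the axle the impulsive forces during the collision are internal, so angular momentum about that axis is conserved.
I_p = ½(1.37)(0.256)² = 0.04489 kg·m². Taking the sense of the bullet's angular momentum as positive, L_{bullet} = m v R = (0.0220)(233)(0.256) = 1.312 kg·m²/s.
L_i = 0 + 1.312 = 1.312 kg·m²/s.
After sticking, I_f = I_p + m R² = 0.04489 + (0.0220)(0.256)² = 0.04633 kg·m².
ω_f = L_i / I_f = 1.312 / 0.04633 = 28.32 rad/s.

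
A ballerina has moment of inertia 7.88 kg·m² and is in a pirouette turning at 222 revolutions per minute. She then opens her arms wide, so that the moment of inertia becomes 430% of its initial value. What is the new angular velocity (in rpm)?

With no external torque about the axis, L is conserved: I₁ω₁ = I₂ω₂.
I₂ = 4.30 × 7.88 = 33.88 kg·m².
ω₂ = I₁ω₁ / I₂ = (7.880)(222 rpm) / (33.88) = 51.63 rpm.

ω₂ ≈ 51.6 rpm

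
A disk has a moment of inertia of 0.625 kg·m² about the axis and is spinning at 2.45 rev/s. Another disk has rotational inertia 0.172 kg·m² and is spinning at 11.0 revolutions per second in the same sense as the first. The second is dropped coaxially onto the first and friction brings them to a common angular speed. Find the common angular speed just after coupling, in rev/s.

No external torque acts about the common axis, so total angular momentum is conserved.
Taking A's sense as positive: L = (0.6250)(2.45) + (0.1720)(11.0) = 3.423 kg·m²·rev/s.
Combined I = 0.6250 + 0.1720 = 0.7970 kg·m².
ω_f = L / I = 3.423 / 0.7970 = 4.295 rev/s.

|ω_f| ≈ 4.30 rev/s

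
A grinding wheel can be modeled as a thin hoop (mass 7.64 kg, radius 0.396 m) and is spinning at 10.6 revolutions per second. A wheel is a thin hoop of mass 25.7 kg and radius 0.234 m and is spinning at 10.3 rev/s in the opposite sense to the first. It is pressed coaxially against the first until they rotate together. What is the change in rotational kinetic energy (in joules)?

ΔKE ≈ -5580 J

No external torque acts about the common axis, so total angular momentum is conserved.
Moments of inertia: I_A = (7.64)(0.396)² = 1.198 kg·m²; I_B = (25.7)(0.234)² = 1.407 kg·m².
Taking A's sense as positive: L = (1.198)(10.6) − (1.407)(10.3) = -1.795 kg·m²·rev/s.
Combined I = 1.198 + 1.407 = 2.605 kg·m².
ω_f = L / I = -1.795 / 2.605 = -0.6889 rev/s.
KE_i = ½ΣIω² = 5604 J; KE_f = ½(2.605)(4.329)² = 24.41 J.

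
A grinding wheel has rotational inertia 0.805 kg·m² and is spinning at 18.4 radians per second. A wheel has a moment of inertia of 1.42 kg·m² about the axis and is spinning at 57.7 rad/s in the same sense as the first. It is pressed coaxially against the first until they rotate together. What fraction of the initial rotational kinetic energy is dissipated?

The coupling torques are internal; angular momentum about the shared axis is conserved.
Taking A's sense as positive: L = (0.8050)(18.4) + (1.420)(57.7) = 96.75 kg·m²·rad/s.
Combined I = 0.8050 + 1.420 = 2.225 kg·m².
ω_f = L / I = 96.75 / 2.225 = 43.48 rad/s.
KE_i = ½ΣIω² = 2500 J; KE_f = ½(2.225)(43.48)² = 2103 J.
Fraction dissipated = (KE_i − KE_f)/KE_i = 0.1587.

fraction ≈ 0.159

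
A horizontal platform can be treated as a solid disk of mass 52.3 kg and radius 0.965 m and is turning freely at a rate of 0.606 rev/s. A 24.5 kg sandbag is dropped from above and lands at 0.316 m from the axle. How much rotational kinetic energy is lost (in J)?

energy lost ≈ 16.1 J

No external torque acts about the axle; L_before = L_after.
I_p = ½(52.3)(0.965)² = 24.35 kg·m².
Added inertia Σmr² = (24.5)(0.316)² = 2.446 kg·m²; I_f = 24.35 + 2.446 = 26.80 kg·m².
ω_f = I_p ω_i / I_f = (24.35)(0.606) / 26.80 = 0.5507 rev/s.
KE_i = ½(24.35)(3.808 rad/s)² = 176.5 J; KE_f = ½(26.80)(3.460)² = 160.4 J.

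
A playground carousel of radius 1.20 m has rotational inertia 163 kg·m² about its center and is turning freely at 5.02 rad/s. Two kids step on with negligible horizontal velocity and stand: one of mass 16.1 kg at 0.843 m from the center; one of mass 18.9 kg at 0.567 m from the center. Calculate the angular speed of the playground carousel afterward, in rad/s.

ω_f ≈ 4.53 rad/s

The added mass arrives with no angular momentum about the center, and any external torque about the center is negligible, so the system's angular momentum is conserved.
Added inertia Σmr² = (16.1)(0.843)² + (18.9)(0.567)² = 17.52 kg·m²; I_f = 163.0 + 17.52 = 180.5 kg·m².
ω_f = I_p ω_i / I_f = (163.0)(5.02) / 180.5 = 4.533 rad/s.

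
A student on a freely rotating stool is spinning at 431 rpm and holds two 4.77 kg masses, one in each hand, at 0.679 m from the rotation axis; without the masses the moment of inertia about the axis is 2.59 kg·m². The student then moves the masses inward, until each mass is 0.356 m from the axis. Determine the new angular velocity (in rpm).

ω₂ ≈ 793 rpm

Angular momentum about the spin axis is conserved since the torque about it is zero.
I₁ = 2.59 + 2(4.77)(0.679)² = 6.988 kg·m²; I₂ = 2.59 + 2(4.77)(0.356)² = 3.799 kg·m².
ω₂ = I₁ω₁ / I₂ = (6.988)(431 rpm) / (3.799) = 792.8 rpm.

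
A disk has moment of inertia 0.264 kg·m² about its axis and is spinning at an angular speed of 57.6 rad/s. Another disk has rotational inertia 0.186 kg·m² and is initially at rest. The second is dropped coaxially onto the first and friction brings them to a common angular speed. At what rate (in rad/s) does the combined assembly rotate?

The coupling torques are internal; angular momentum about the shared axis is conserved.
Taking A's sense as positive: L = (0.2640)(57.6) = 15.21 kg·m²·rad/s.
Combined I = 0.2640 + 0.1860 = 0.4500 kg·m².
ω_f = L / I = 15.21 / 0.4500 = 33.79 rad/s.

|ω_f| ≈ 33.8 rad/s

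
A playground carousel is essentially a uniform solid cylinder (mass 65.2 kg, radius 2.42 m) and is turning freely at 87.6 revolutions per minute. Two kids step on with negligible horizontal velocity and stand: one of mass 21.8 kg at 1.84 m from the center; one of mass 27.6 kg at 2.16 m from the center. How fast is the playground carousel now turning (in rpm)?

ω_f ≈ 42.5 rpm

The added mass arrives with no angular momentum about the center, and any external torque about the center is negligible, so the system's angular momentum is conserved.
I_p = ½(65.2)(2.42)² = 190.9 kg·m².
Added inertia Σmr² = (21.8)(1.84)² + (27.6)(2.16)² = 202.6 kg·m²; I_f = 190.9 + 202.6 = 393.5 kg·m².
ω_f = I_p ω_i / I_f = (190.9)(87.6) / 393.5 = 42.50 rpm.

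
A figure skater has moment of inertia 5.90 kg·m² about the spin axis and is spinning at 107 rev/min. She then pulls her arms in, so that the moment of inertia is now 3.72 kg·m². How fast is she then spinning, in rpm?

ω₂ ≈ 170 rpm

Angular momentum about the spin axis is conserved since the torque about it is zero.
ω₂ = I₁ω₁ / I₂ = (5.900)(107 rpm) / (3.720) = 169.7 rpm.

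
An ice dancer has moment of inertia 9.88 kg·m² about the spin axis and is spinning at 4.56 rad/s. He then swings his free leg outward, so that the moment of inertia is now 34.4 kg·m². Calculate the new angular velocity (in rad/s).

No external torque acts about the spin axis, so angular momentum is conserved.
ω₂ = I₁ω₁ / I₂ = (9.880)(4.56 rad/s) / (34.40) = 1.310 rad/s.

ω₂ ≈ 1.31 rad/s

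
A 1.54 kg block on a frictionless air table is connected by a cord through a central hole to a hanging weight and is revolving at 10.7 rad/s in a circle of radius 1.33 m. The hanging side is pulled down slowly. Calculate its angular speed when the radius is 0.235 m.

ω₂ ≈ 343 rad/s

No torque about the axis ⇒ m r₁² ω₁ = m r₂² ω₂.
ω₂ = ω₁ (r₁/r₂)² = (10.7)(1.33/0.235)² = 342.7 rad/s.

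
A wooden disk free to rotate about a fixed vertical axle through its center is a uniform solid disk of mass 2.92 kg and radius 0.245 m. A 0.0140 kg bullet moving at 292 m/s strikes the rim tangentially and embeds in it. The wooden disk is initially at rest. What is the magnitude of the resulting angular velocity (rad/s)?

|ω_f| ≈ 11.3 rad/s

The axle reaction passes through the axle and exerts no torque about it; angular momentum about the axle is conserved through the impact.
I_p = ½(2.92)(0.245)² = 0.08764 kg·m². Taking the sense of the bullet's angular momentum as positive, L_{bullet} = m v R = (0.0140)(292)(0.245) = 1.002 kg·m²/s.
L_i = 0 + 1.002 = 1.002 kg·m²/s.
After sticking, I_f = I_p + m R² = 0.08764 + (0.0140)(0.245)² = 0.08848 kg·m².
ω_f = L_i / I_f = 1.002 / 0.08848 = 11.32 rad/s.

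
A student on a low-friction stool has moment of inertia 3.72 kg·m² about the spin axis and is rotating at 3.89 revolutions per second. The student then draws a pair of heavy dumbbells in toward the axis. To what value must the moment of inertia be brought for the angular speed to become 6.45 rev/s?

With no external torque about the axis, L is conserved: I₁ω₁ = I₂ω₂.
I₂ = I₁ω₁ / ω₂ = (3.72)(3.89) / (6.45) = 2.244 kg·m².

I₂ ≈ 2.24 kg·m²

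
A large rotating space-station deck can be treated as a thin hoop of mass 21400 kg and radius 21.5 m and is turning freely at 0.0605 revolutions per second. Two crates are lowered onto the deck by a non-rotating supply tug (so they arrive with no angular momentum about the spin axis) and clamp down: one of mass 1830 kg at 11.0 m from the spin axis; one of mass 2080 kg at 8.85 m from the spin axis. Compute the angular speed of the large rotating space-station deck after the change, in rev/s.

The added mass arrives with no angular momentum about the spin axis, and any external torque about the spin axis is negligible, so the system's angular momentum is conserved.
I_p = (21400)(21.5)² = 9.892e+06 kg·m².
Added inertia Σmr² = (1830)(11.0)² + (2080)(8.85)² = 3.843e+05 kg·m²; I_f = 9.892e+06 + 3.843e+05 = 1.028e+07 kg·m².
ω_f = I_p ω_i / I_f = (9.892e+06)(0.0605) / 1.028e+07 = 0.05824 rev/s.

ω_f ≈ 0.0582 rev/s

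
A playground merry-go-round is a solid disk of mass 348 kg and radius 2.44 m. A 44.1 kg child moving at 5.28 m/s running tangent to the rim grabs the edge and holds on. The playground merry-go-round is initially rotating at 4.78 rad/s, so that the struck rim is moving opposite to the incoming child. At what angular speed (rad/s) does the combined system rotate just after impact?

The axle reaction passes through the axle and exerts no torque about it; angular momentum about the axle is conserved through the impact.
I_p = ½(348)(2.44)² = 1036 kg·m². Taking the sense of the child's angular momentum as positive, L_{child} = m v R = (44.1)(5.28)(2.44) = 568.1 kg·m²/s.
L_i = −I_p ω_p + m v R = −(1036)(4.78) + 568.1 = -4384 kg·m²/s.
After sticking, I_f = I_p + m R² = 1036 + (44.1)(2.44)² = 1298 kg·m².
ω_f = L_i / I_f = -4384 / 1298 = -3.376 rad/s.

|ω_f| ≈ 3.38 rad/s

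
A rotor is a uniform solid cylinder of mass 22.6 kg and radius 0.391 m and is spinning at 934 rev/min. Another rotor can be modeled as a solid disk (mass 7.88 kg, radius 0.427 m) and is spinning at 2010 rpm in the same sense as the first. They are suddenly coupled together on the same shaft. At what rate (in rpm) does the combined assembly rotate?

|ω_f| ≈ 1250 rpm

The coupling torques are internal; angular momentum about the shared axis is conserved.
Moments of inertia: I_A = ½(22.6)(0.391)² = 1.728 kg·m²; I_B = ½(7.88)(0.427)² = 0.7184 kg·m².
Taking A's sense as positive: L = (1.728)(934) + (0.7184)(2010) = 3057 kg·m²·rpm.
Combined I = 1.728 + 0.7184 = 2.446 kg·m².
ω_f = L / I = 3057 / 2.446 = 1250 rpm.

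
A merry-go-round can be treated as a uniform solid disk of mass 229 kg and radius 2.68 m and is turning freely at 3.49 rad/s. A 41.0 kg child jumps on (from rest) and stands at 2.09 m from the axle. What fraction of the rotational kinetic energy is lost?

fraction ≈ 0.179

The added mass arrives with no angular momentum about the axle, and any external torque about the axle is negligible, so the system's angular momentum is conserved.
I_p = ½(229)(2.68)² = 822.4 kg·m².
Added inertia Σmr² = (41.0)(2.09)² = 179.1 kg·m²; I_f = 822.4 + 179.1 = 1001 kg·m².
ω_f = I_p ω_i / I_f = (822.4)(3.49) / 1001 = 2.866 rad/s.
KE_i = ½(822.4)(3.490 rad/s)² = 5008 J; KE_f = ½(1001)(2.866)² = 4113 J.
Fraction lost = 0.1788.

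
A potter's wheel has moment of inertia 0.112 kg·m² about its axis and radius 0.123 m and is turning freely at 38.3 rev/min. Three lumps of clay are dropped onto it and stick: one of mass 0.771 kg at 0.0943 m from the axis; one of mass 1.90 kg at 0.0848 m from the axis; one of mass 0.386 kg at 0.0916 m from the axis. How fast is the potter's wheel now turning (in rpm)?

No external torque acts about the axis; L_before = L_after.
Added inertia Σmr² = (0.771)(0.0943)² + (1.90)(0.0848)² + (0.386)(0.0916)² = 0.02376 kg·m²; I_f = 0.1120 + 0.02376 = 0.1358 kg·m².
ω_f = I_p ω_i / I_f = (0.1120)(38.3) / 0.1358 = 31.60 rpm.

ω_f ≈ 31.6 rpm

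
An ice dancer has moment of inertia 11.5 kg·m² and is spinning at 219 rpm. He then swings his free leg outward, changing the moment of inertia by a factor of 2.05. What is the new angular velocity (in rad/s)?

ω₂ ≈ 11.2 rad/s

No external torque acts about the spin axis, so angular momentum is conserved.
I₂ = 2.05 × 11.5 = 23.57 kg·m².
ω₂ = I₁ω₁ / I₂ = (11.50)(219 rpm) / (23.57) = 106.8 rpm = 11.19 rad/s.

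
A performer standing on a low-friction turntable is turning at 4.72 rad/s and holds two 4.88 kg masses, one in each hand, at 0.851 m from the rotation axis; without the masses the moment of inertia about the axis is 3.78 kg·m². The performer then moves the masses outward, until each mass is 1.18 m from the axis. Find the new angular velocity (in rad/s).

ω₂ ≈ 2.95 rad/s

Angular momentum about the spin axis is conserved since the torque about it is zero.
I₁ = 3.78 + 2(4.88)(0.851)² = 10.85 kg·m²; I₂ = 3.78 + 2(4.88)(1.18)² = 17.37 kg·m².
ω₂ = I₁ω₁ / I₂ = (10.85)(4.72 rad/s) / (17.37) = 2.948 rad/s.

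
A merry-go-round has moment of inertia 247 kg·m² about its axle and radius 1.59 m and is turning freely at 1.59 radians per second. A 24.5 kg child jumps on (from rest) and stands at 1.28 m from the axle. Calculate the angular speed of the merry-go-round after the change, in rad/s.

The added mass arrives with no angular momentum about the axle, and any external torque about the axle is negligible, so the system's angular momentum is conserved.
Added inertia Σmr² = (24.5)(1.28)² = 40.14 kg·m²; I_f = 247.0 + 40.14 = 287.1 kg·m².
ω_f = I_p ω_i / I_f = (247.0)(1.59) / 287.1 = 1.368 rad/s.

ω_f ≈ 1.37 rad/s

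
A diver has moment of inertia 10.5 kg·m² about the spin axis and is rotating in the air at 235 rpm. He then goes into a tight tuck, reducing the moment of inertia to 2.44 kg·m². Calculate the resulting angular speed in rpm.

No external torque acts about the spin axis, so angular momentum is conserved.
ω₂ = I₁ω₁ / I₂ = (10.50)(235 rpm) / (2.440) = 1011 rpm.

ω₂ ≈ 1010 rpm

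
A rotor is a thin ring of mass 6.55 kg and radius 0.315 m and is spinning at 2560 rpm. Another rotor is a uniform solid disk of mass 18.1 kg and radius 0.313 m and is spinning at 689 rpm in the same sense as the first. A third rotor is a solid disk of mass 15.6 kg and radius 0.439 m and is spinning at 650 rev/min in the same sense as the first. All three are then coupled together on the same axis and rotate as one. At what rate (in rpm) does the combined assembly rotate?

The coupling torques are internal; angular momentum about the shared axis is conserved.
Moments of inertia: I_A = (6.55)(0.315)² = 0.6499 kg·m²; I_B = ½(18.1)(0.313)² = 0.8866 kg·m²; I_C = ½(15.6)(0.439)² = 1.503 kg·m².
Taking A's sense as positive: L = (0.6499)(2560) + (0.8866)(689) + (1.503)(650) = 3252 kg·m²·rpm.
Combined I = 0.6499 + 0.8866 + 1.503 = 3.040 kg·m².
ω_f = L / I = 3252 / 3.040 = 1070 rpm.

|ω_f| ≈ 1070 rpm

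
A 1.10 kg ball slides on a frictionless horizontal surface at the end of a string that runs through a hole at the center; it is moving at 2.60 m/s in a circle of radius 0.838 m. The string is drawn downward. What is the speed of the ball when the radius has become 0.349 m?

The only horizontal force on the mass is along the cord (radial), so it exerts no torque about the hole and angular momentum m v r is conserved.
v₂ = v₁ r₁ / r₂ = (2.60)(0.838) / (0.349) = 6.243 m/s.

v₂ ≈ 6.24 m/s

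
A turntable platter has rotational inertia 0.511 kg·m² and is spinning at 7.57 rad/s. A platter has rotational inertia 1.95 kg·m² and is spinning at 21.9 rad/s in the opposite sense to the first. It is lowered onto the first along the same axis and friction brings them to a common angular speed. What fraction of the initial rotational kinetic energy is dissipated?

No external torque acts about the common axis, so total angular momentum is conserved.
Taking A's sense as positive: L = (0.5110)(7.57) − (1.950)(21.9) = -38.84 kg·m²·rad/s.
Combined I = 0.5110 + 1.950 = 2.461 kg·m².
ω_f = L / I = -38.84 / 2.461 = -15.78 rad/s.
KE_i = ½ΣIω² = 482.3 J; KE_f = ½(2.461)(15.78)² = 306.4 J.
Fraction dissipated = (KE_i − KE_f)/KE_i = 0.3646.

fraction ≈ 0.365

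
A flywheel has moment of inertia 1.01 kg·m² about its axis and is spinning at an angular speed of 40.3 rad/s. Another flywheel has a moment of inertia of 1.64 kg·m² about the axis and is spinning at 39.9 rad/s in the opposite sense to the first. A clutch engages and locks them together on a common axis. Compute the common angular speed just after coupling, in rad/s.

|ω_f| ≈ 9.33 rad/s

No external torque acts about the common axis, so total angular momentum is conserved.
Taking A's sense as positive: L = (1.010)(40.3) − (1.640)(39.9) = -24.73 kg·m²·rad/s.
Combined I = 1.010 + 1.640 = 2.650 kg·m².
ω_f = L / I = -24.73 / 2.650 = -9.333 rad/s.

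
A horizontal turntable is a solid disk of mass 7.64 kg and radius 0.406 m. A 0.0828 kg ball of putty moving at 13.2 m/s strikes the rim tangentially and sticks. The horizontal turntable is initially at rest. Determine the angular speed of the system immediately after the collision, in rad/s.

|ω_f| ≈ 0.690 rad/s

About the axle the impulsive forces during the collision are internal, so angular momentum about that axis is conserved.
I_p = ½(7.64)(0.406)² = 0.6297 kg·m². Taking the sense of the ball of putty's angular momentum as positive, L_{ball} = m v R = (0.0828)(13.2)(0.406) = 0.4437 kg·m²/s.
L_i = 0 + 0.4437 = 0.4437 kg·m²/s.
After sticking, I_f = I_p + m R² = 0.6297 + (0.0828)(0.406)² = 0.6433 kg·m².
ω_f = L_i / I_f = 0.4437 / 0.6433 = 0.6898 rad/s.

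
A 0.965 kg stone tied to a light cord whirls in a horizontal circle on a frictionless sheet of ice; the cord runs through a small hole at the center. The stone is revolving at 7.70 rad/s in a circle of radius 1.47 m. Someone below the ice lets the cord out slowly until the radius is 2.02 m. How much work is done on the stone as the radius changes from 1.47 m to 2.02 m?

W ≈ -29.1 J

No torque about the axis ⇒ m r₁² ω₁ = m r₂² ω₂.
ω₂ = ω₁ (r₁/r₂)² = (7.70)(1.47/2.02)² = 4.078 rad/s.
W = ΔKE = ½m(v₂² − v₁²) = -29.08 J.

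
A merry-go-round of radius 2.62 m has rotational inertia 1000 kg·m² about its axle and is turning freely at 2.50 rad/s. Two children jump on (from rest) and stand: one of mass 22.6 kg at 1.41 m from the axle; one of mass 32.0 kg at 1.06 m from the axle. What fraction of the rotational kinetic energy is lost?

fraction ≈ 0.0748

No external torque acts about the axle; L_before = L_after.
Added inertia Σmr² = (22.6)(1.41)² + (32.0)(1.06)² = 80.89 kg·m²; I_f = 1000 + 80.89 = 1081 kg·m².
ω_f = I_p ω_i / I_f = (1000)(2.50) / 1081 = 2.313 rad/s.
KE_i = ½(1000)(2.500 rad/s)² = 3125 J; KE_f = ½(1081)(2.313)² = 2891 J.
Fraction lost = 0.07483.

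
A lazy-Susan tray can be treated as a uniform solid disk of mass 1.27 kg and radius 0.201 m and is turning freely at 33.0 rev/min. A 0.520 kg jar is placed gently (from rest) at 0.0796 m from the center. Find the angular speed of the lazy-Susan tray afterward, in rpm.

ω_f ≈ 29.2 rpm

No external torque acts about the center; L_before = L_after.
I_p = ½(1.27)(0.201)² = 0.02565 kg·m².
Added inertia Σmr² = (0.520)(0.0796)² = 0.003295 kg·m²; I_f = 0.02565 + 0.003295 = 0.02895 kg·m².
ω_f = I_p ω_i / I_f = (0.02565)(33.0) / 0.02895 = 29.24 rpm.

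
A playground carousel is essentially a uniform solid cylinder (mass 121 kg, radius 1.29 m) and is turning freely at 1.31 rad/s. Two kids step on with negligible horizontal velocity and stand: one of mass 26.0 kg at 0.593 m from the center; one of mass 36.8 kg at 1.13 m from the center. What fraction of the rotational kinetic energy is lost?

fraction ≈ 0.358

The added mass arrives with no angular momentum about the center, and any external torque about the center is negligible, so the system's angular momentum is conserved.
I_p = ½(121)(1.29)² = 100.7 kg·m².
Added inertia Σmr² = (26.0)(0.593)² + (36.8)(1.13)² = 56.13 kg·m²; I_f = 100.7 + 56.13 = 156.8 kg·m².
ω_f = I_p ω_i / I_f = (100.7)(1.31) / 156.8 = 0.8411 rad/s.
KE_i = ½(100.7)(1.310 rad/s)² = 86.39 J; KE_f = ½(156.8)(0.8411)² = 55.46 J.
Fraction lost = 0.3580.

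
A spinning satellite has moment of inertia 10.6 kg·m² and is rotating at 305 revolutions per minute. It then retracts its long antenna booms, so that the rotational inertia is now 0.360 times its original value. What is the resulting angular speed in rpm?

No external torque acts about the spin axis, so angular momentum is conserved.
I₂ = 0.360 × 10.6 = 3.816 kg·m².
ω₂ = I₁ω₁ / I₂ = (10.60)(305 rpm) / (3.816) = 847.2 rpm.

ω₂ ≈ 847 rpm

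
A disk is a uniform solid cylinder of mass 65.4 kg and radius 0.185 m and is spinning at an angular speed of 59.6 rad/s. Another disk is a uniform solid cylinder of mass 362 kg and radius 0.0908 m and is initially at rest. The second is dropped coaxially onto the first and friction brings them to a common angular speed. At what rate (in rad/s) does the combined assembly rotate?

|ω_f| ≈ 25.5 rad/s

No external torque acts about the common axis, so total angular momentum is conserved.
Moments of inertia: I_A = ½(65.4)(0.185)² = 1.119 kg·m²; I_B = ½(362)(0.0908)² = 1.492 kg·m².
Taking A's sense as positive: L = (1.119)(59.6) = 66.70 kg·m²·rad/s.
Combined I = 1.119 + 1.492 = 2.611 kg·m².
ω_f = L / I = 66.70 / 2.611 = 25.54 rad/s.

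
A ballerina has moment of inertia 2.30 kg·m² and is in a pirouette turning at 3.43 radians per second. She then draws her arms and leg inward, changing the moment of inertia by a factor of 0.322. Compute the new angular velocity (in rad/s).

Angular momentum about the spin axis is conserved since the torque about it is zero.
I₂ = 0.322 × 2.30 = 0.7406 kg·m².
ω₂ = I₁ω₁ / I₂ = (2.300)(3.43 rad/s) / (0.7406) = 10.65 rad/s.

ω₂ ≈ 10.7 rad/s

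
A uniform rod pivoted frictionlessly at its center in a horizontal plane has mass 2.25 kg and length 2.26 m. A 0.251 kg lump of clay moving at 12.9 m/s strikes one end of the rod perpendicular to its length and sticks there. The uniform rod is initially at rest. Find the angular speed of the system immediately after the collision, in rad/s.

About the pivot the impulsive forces during the collision are internal, so angular momentum about that axis is conserved.
I_p = (1/12)(2.25)(2.26)² = 0.9577 kg·m². Taking the sense of the lump of clay's angular momentum as positive, L_{lump} = m v R = (0.251)(12.9)(2.26/2) = 3.659 kg·m²/s.
L_i = 0 + 3.659 = 3.659 kg·m²/s.
After sticking, I_f = I_p + m R² = 0.9577 + (0.251)(2.26/2)² = 1.278 kg·m².
ω_f = L_i / I_f = 3.659 / 1.278 = 2.863 rad/s.

|ω_f| ≈ 2.86 rad/s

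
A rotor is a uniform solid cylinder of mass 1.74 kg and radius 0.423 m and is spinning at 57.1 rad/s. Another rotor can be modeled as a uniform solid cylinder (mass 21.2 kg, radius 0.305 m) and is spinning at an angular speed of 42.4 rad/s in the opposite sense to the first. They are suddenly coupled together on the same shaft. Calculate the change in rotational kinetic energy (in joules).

ΔKE ≈ -666 J

The coupling torques are internal; angular momentum about the shared axis is conserved.
Moments of inertia: I_A = ½(1.74)(0.423)² = 0.1557 kg·m²; I_B = ½(21.2)(0.305)² = 0.9861 kg·m².
Taking A's sense as positive: L = (0.1557)(57.1) − (0.9861)(42.4) = -32.92 kg·m²·rad/s.
Combined I = 0.1557 + 0.9861 = 1.142 kg·m².
ω_f = L / I = -32.92 / 1.142 = -28.83 rad/s.
KE_i = ½ΣIω² = 1140 J; KE_f = ½(1.142)(28.83)² = 474.6 J.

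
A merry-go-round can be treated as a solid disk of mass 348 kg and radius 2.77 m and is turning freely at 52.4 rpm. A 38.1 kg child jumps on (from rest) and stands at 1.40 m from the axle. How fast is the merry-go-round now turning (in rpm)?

No external torque acts about the axle; L_before = L_after.
I_p = ½(348)(2.77)² = 1335 kg·m².
Added inertia Σmr² = (38.1)(1.40)² = 74.68 kg·m²; I_f = 1335 + 74.68 = 1410 kg·m².
ω_f = I_p ω_i / I_f = (1335)(52.4) / 1410 = 49.62 rpm.

ω_f ≈ 49.6 rpm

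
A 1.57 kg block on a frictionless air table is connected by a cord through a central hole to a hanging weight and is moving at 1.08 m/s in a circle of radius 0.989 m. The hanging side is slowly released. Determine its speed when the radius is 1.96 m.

v₂ ≈ 0.545 m/s

The only horizontal force on the mass is along the cord (radial), so it exerts no torque about the hole and angular momentum m v r is conserved.
v₂ = v₁ r₁ / r₂ = (1.08)(0.989) / (1.96) = 0.5450 m/s.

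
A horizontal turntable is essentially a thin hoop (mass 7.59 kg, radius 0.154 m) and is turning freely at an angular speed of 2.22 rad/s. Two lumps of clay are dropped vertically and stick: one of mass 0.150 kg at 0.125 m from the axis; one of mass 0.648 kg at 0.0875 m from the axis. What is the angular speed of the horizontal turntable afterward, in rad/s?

The added mass arrives with no angular momentum about the axis, and any external torque about the axis is negligible, so the system's angular momentum is conserved.
I_p = (7.59)(0.154)² = 0.1800 kg·m².
Added inertia Σmr² = (0.150)(0.125)² + (0.648)(0.0875)² = 0.007305 kg·m²; I_f = 0.1800 + 0.007305 = 0.1873 kg·m².
ω_f = I_p ω_i / I_f = (0.1800)(2.22) / 0.1873 = 2.133 rad/s.

ω_f ≈ 2.13 rad/s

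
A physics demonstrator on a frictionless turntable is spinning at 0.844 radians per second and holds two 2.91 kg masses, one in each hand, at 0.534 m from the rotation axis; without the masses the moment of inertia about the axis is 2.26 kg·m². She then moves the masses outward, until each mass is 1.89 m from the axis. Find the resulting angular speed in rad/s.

No external torque acts about the spin axis, so angular momentum is conserved.
I₁ = 2.26 + 2(2.91)(0.534)² = 3.920 kg·m²; I₂ = 2.26 + 2(2.91)(1.89)² = 23.05 kg·m².
ω₂ = I₁ω₁ / I₂ = (3.920)(0.844 rad/s) / (23.05) = 0.1435 rad/s.

ω₂ ≈ 0.144 rad/s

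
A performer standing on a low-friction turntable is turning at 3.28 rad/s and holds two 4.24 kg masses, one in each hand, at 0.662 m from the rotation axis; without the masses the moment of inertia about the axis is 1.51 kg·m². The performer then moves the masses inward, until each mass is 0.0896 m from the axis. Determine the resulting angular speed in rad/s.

With no external torque about the axis, L is conserved: I₁ω₁ = I₂ω₂.
I₁ = 1.51 + 2(4.24)(0.662)² = 5.226 kg·m²; I₂ = 1.51 + 2(4.24)(0.0896)² = 1.578 kg·m².
ω₂ = I₁ω₁ / I₂ = (5.226)(3.28 rad/s) / (1.578) = 10.86 rad/s.

ω₂ ≈ 10.9 rad/s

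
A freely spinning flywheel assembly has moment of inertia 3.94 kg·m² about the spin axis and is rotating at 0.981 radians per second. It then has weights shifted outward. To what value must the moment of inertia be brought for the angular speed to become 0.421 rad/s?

No external torque acts about the spin axis, so angular momentum is conserved.
I₂ = I₁ω₁ / ω₂ = (3.94)(0.981) / (0.421) = 9.181 kg·m².

I₂ ≈ 9.18 kg·m²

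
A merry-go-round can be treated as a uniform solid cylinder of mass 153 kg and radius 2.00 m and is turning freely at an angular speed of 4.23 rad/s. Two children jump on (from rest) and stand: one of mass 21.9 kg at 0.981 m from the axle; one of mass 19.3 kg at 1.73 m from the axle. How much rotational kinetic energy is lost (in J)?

The added mass arrives with no angular momentum about the axle, and any external torque about the axle is negligible, so the system's angular momentum is conserved.
I_p = ½(153)(2.00)² = 306.0 kg·m².
Added inertia Σmr² = (21.9)(0.981)² + (19.3)(1.73)² = 78.84 kg·m²; I_f = 306.0 + 78.84 = 384.8 kg·m².
ω_f = I_p ω_i / I_f = (306.0)(4.23) / 384.8 = 3.363 rad/s.
KE_i = ½(306.0)(4.230 rad/s)² = 2738 J; KE_f = ½(384.8)(3.363)² = 2177 J.

energy lost ≈ 561 J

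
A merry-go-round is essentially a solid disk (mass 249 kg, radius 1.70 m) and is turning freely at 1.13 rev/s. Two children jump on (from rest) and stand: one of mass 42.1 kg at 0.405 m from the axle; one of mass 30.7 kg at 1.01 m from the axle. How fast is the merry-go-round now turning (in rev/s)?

No external torque acts about the axle; L_before = L_after.
I_p = ½(249)(1.70)² = 359.8 kg·m².
Added inertia Σmr² = (42.1)(0.405)² + (30.7)(1.01)² = 38.22 kg·m²; I_f = 359.8 + 38.22 = 398.0 kg·m².
ω_f = I_p ω_i / I_f = (359.8)(1.13) / 398.0 = 1.021 rev/s.

ω_f ≈ 1.02 rev/s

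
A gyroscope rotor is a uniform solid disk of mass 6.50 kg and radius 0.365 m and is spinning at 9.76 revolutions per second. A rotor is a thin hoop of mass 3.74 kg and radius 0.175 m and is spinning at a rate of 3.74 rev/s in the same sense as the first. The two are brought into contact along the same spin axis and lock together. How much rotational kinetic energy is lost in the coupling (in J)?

ΔKE lost ≈ 64.8 J

The coupling torques are internal; angular momentum about the shared axis is conserved.
Moments of inertia: I_A = ½(6.50)(0.365)² = 0.4330 kg·m²; I_B = (3.74)(0.175)² = 0.1145 kg·m².
Taking A's sense as positive: L = (0.4330)(9.76) + (0.1145)(3.74) = 4.654 kg·m²·rev/s.
Combined I = 0.4330 + 0.1145 = 0.5475 kg·m².
ω_f = L / I = 4.654 / 0.5475 = 8.501 rev/s.
KE_i = ½ΣIω² = 845.8 J; KE_f = ½(0.5475)(53.41)² = 781.0 J.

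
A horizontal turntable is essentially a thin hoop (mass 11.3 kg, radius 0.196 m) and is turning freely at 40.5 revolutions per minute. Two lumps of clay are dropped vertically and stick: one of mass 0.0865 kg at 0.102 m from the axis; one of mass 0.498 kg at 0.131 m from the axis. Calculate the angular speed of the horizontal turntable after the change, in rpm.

No external torque acts about the axis; L_before = L_after.
I_p = (11.3)(0.196)² = 0.4341 kg·m².
Added inertia Σmr² = (0.0865)(0.102)² + (0.498)(0.131)² = 0.009446 kg·m²; I_f = 0.4341 + 0.009446 = 0.4435 kg·m².
ω_f = I_p ω_i / I_f = (0.4341)(40.5) / 0.4435 = 39.64 rpm.

ω_f ≈ 39.6 rpm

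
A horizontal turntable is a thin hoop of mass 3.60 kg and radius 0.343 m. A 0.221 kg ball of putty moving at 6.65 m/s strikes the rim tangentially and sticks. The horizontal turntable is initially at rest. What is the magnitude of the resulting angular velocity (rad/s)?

|ω_f| ≈ 1.12 rad/s

The axle reaction passes through the axle and exerts no torque about it; angular momentum about the axle is conserved through the impact.
I_p = (3.60)(0.343)² = 0.4235 kg·m². Taking the sense of the ball of putty's angular momentum as positive, L_{ball} = m v R = (0.221)(6.65)(0.343) = 0.5041 kg·m²/s.
L_i = 0 + 0.5041 = 0.5041 kg·m²/s.
After sticking, I_f = I_p + m R² = 0.4235 + (0.221)(0.343)² = 0.4495 kg·m².
ω_f = L_i / I_f = 0.5041 / 0.4495 = 1.121 rad/s.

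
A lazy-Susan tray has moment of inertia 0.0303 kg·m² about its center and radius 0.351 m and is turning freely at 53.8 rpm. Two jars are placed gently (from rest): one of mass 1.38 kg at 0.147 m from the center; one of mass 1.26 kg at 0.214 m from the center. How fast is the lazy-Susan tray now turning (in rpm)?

The added mass arrives with no angular momentum about the center, and any external torque about the center is negligible, so the system's angular momentum is conserved.
Added inertia Σmr² = (1.38)(0.147)² + (1.26)(0.214)² = 0.08752 kg·m²; I_f = 0.03030 + 0.08752 = 0.1178 kg·m².
ω_f = I_p ω_i / I_f = (0.03030)(53.8) / 0.1178 = 13.84 rpm.

ω_f ≈ 13.8 rpm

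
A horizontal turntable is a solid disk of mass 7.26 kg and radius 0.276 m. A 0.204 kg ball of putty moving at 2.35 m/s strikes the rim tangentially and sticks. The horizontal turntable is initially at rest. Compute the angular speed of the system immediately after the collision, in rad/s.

|ω_f| ≈ 0.453 rad/s

The axle reaction passes through the axle and exerts no torque about it; angular momentum about the axle is conserved through the impact.
I_p = ½(7.26)(0.276)² = 0.2765 kg·m². Taking the sense of the ball of putty's angular momentum as positive, L_{ball} = m v R = (0.204)(2.35)(0.276) = 0.1323 kg·m²/s.
L_i = 0 + 0.1323 = 0.1323 kg·m²/s.
After sticking, I_f = I_p + m R² = 0.2765 + (0.204)(0.276)² = 0.2921 kg·m².
ω_f = L_i / I_f = 0.1323 / 0.2921 = 0.4530 rad/s.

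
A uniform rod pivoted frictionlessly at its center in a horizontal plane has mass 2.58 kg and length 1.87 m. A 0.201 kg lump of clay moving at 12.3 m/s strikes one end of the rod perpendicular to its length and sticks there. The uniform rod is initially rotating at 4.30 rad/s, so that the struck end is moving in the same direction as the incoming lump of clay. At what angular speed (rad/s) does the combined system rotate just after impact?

|ω_f| ≈ 5.98 rad/s

The axle reaction passes through the pivot and exerts no torque about it; angular momentum about the pivot is conserved through the impact.
I_p = (1/12)(2.58)(1.87)² = 0.7518 kg·m². Taking the sense of the lump of clay's angular momentum as positive, L_{lump} = m v R = (0.201)(12.3)(1.87/2) = 2.312 kg·m²/s.
L_i = +I_p ω_p + m v R = +(0.7518)(4.30) + 2.312 = 5.544 kg·m²/s.
After sticking, I_f = I_p + m R² = 0.7518 + (0.201)(1.87/2)² = 0.9276 kg·m².
ω_f = L_i / I_f = 5.544 / 0.9276 = 5.978 rad/s.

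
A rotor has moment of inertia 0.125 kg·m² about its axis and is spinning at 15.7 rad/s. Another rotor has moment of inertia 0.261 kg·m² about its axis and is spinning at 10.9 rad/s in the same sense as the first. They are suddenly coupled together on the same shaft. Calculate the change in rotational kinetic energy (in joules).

ΔKE ≈ -0.974 J

The coupling torques are internal; angular momentum about the shared axis is conserved.
Taking A's sense as positive: L = (0.1250)(15.7) + (0.2610)(10.9) = 4.807 kg·m²·rad/s.
Combined I = 0.1250 + 0.2610 = 0.3860 kg·m².
ω_f = L / I = 4.807 / 0.3860 = 12.45 rad/s.
KE_i = ½ΣIω² = 30.91 J; KE_f = ½(0.3860)(12.45)² = 29.94 J.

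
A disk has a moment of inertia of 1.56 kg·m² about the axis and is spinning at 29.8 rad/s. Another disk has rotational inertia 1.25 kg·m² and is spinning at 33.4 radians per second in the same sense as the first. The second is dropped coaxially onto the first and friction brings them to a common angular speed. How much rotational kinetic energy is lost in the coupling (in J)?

ΔKE lost ≈ 4.50 J

The coupling torques are internal; angular momentum about the shared axis is conserved.
Taking A's sense as positive: L = (1.560)(29.8) + (1.250)(33.4) = 88.24 kg·m²·rad/s.
Combined I = 1.560 + 1.250 = 2.810 kg·m².
ω_f = L / I = 88.24 / 2.810 = 31.40 rad/s.
KE_i = ½ΣIω² = 1390 J; KE_f = ½(2.810)(31.40)² = 1385 J.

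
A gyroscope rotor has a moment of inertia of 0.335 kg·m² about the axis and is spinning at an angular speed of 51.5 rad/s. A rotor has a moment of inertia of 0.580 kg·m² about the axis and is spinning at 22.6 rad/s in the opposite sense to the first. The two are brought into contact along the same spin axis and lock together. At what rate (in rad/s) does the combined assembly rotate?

|ω_f| ≈ 4.53 rad/s

The coupling torques are internal; angular momentum about the shared axis is conserved.
Taking A's sense as positive: L = (0.3350)(51.5) − (0.5800)(22.6) = 4.145 kg·m²·rad/s.
Combined I = 0.3350 + 0.5800 = 0.9150 kg·m².
ω_f = L / I = 4.145 / 0.9150 = 4.530 rad/s.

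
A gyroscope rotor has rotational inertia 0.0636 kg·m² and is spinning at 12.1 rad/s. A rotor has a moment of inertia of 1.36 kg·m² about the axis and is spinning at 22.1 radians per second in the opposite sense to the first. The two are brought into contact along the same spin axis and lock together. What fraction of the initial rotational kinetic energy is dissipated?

No external torque acts about the common axis, so total angular momentum is conserved.
Taking A's sense as positive: L = (0.06360)(12.1) − (1.360)(22.1) = -29.29 kg·m²·rad/s.
Combined I = 0.06360 + 1.360 = 1.424 kg·m².
ω_f = L / I = -29.29 / 1.424 = -20.57 rad/s.
KE_i = ½ΣIω² = 336.8 J; KE_f = ½(1.424)(20.57)² = 301.2 J.
Fraction dissipated = (KE_i − KE_f)/KE_i = 0.1055.

fraction ≈ 0.106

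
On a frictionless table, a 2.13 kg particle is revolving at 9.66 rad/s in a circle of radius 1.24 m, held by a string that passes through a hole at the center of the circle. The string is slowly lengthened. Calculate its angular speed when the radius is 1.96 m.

The constraining force is radial, so m r² ω about the center is conserved.
ω₂ = ω₁ (r₁/r₂)² = (9.66)(1.24/1.96)² = 3.866 rad/s.

ω₂ ≈ 3.87 rad/s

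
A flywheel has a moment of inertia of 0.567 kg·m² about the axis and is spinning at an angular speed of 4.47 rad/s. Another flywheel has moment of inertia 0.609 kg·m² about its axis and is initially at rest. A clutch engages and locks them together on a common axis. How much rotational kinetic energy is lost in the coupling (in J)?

The coupling torques are internal; angular momentum about the shared axis is conserved.
Taking A's sense as positive: L = (0.5670)(4.47) = 2.534 kg·m²·rad/s.
Combined I = 0.5670 + 0.6090 = 1.176 kg·m².
ω_f = L / I = 2.534 / 1.176 = 2.155 rad/s.
KE_i = ½ΣIω² = 5.665 J; KE_f = ½(1.176)(2.155)² = 2.731 J.

ΔKE lost ≈ 2.93 J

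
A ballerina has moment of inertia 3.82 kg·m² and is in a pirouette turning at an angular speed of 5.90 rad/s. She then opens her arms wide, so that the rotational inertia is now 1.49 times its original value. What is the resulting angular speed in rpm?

With no external torque about the axis, L is conserved: I₁ω₁ = I₂ω₂.
I₂ = 1.49 × 3.82 = 5.692 kg·m².
ω₂ = I₁ω₁ / I₂ = (3.820)(5.90 rad/s) / (5.692) = 3.960 rad/s = 37.81 rpm.

ω₂ ≈ 37.8 rpm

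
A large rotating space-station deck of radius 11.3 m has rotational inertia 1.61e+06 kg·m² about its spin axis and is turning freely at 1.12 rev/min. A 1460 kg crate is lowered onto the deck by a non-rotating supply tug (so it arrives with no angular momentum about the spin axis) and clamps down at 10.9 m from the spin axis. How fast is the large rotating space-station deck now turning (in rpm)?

The added mass arrives with no angular momentum about the spin axis, and any external torque about the spin axis is negligible, so the system's angular momentum is conserved.
Added inertia Σmr² = (1460)(10.9)² = 1.735e+05 kg·m²; I_f = 1.610e+06 + 1.735e+05 = 1.783e+06 kg·m².
ω_f = I_p ω_i / I_f = (1.610e+06)(1.12) / 1.783e+06 = 1.011 rpm.

ω_f ≈ 1.01 rpm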